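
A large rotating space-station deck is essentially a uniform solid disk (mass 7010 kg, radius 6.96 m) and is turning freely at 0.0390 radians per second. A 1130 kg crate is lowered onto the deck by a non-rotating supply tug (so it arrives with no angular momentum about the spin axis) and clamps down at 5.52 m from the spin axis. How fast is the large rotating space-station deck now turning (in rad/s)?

ω_f ≈ 0.0324 rad/s

No external torque acts about the spin axis; L_before = L_after.
I_p = ½(7010)(6.96)² = 1.698e+05 kg·m².
Added inertia Σmr² = (1130)(5.52)² = 34430 kg·m²; I_f = 1.698e+05 + 34430 = 2.042e+05 kg·m².
ω_f = I_p ω_i / I_f = (1.698e+05)(0.0390) / 2.042e+05 = 0.03242 rad/s.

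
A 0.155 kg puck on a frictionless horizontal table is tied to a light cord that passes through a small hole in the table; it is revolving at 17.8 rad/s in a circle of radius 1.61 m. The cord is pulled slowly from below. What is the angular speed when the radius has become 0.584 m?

The constraining force is radial, so m r² ω about the center is conserved.
ω₂ = ω₁ (r₁/r₂)² = (17.8)(1.61/0.584)² = 135.3 rad/s.

ω₂ ≈ 135 rad/s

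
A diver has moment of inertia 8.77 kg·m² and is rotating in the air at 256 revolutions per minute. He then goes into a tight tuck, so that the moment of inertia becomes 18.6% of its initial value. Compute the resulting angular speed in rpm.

Angular momentum about the spin axis is conserved since the torque about it is zero.
I₂ = 0.186 × 8.77 = 1.631 kg·m².
ω₂ = I₁ω₁ / I₂ = (8.770)(256 rpm) / (1.631) = 1376 rpm.

ω₂ ≈ 1380 rpm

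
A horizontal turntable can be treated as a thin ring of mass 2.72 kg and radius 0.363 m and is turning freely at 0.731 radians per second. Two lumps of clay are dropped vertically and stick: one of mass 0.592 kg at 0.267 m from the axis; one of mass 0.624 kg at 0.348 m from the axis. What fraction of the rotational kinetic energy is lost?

No external torque acts about the axis; L_before = L_after.
I_p = (2.72)(0.363)² = 0.3584 kg·m².
Added inertia Σmr² = (0.592)(0.267)² + (0.624)(0.348)² = 0.1178 kg·m²; I_f = 0.3584 + 0.1178 = 0.4762 kg·m².
ω_f = I_p ω_i / I_f = (0.3584)(0.731) / 0.4762 = 0.5502 rad/s.
KE_i = ½(0.3584)(0.7310 rad/s)² = 0.09576 J; KE_f = ½(0.4762)(0.5502)² = 0.07208 J.
Fraction lost = 0.2473.

fraction ≈ 0.247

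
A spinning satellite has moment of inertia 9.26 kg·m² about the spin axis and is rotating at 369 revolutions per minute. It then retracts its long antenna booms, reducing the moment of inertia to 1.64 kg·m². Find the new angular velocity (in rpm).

No external torque acts about the spin axis, so angular momentum is conserved.
ω₂ = I₁ω₁ / I₂ = (9.260)(369 rpm) / (1.640) = 2084 rpm.

ω₂ ≈ 2080 rpm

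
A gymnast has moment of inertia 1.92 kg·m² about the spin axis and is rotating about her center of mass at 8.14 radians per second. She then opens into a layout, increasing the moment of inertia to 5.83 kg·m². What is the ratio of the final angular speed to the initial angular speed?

ω₂/ω₁ ≈ 0.329

Angular momentum about the spin axis is conserved since the torque about it is zero.
ω₂/ω₁ = I₁/I₂ = 1.920 / 5.830 = 0.3293.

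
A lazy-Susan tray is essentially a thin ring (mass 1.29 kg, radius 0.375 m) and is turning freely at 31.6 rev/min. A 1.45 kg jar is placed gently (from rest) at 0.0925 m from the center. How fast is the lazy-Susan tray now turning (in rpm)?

ω_f ≈ 29.6 rpm

The added mass arrives with no angular momentum about the center, and any external torque about the center is negligible, so the system's angular momentum is conserved.
I_p = (1.29)(0.375)² = 0.1814 kg·m².
Added inertia Σmr² = (1.45)(0.0925)² = 0.01241 kg·m²; I_f = 0.1814 + 0.01241 = 0.1938 kg·m².
ω_f = I_p ω_i / I_f = (0.1814)(31.6) / 0.1938 = 29.58 rpm.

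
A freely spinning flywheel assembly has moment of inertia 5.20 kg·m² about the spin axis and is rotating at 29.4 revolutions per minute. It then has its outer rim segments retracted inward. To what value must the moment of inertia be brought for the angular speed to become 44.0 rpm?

Angular momentum about the spin axis is conserved since the torque about it is zero.
I₂ = I₁ω₁ / ω₂ = (5.20)(29.4) / (44.0) = 3.475 kg·m².

I₂ ≈ 3.47 kg·m²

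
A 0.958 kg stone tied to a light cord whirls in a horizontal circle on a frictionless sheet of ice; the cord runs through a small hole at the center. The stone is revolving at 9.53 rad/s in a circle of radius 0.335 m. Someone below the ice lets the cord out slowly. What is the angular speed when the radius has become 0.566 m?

ω₂ ≈ 3.34 rad/s

No torque about the axis ⇒ m r₁² ω₁ = m r₂² ω₂.
ω₂ = ω₁ (r₁/r₂)² = (9.53)(0.335/0.566)² = 3.338 rad/s.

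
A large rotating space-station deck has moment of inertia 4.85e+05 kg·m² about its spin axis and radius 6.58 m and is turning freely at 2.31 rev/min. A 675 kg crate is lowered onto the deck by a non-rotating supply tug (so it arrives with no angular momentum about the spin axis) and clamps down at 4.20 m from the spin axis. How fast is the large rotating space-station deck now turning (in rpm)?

No external torque acts about the spin axis; L_before = L_after.
Added inertia Σmr² = (675)(4.20)² = 11910 kg·m²; I_f = 4.850e+05 + 11910 = 4.969e+05 kg·m².
ω_f = I_p ω_i / I_f = (4.850e+05)(2.31) / 4.969e+05 = 2.255 rpm.

ω_f ≈ 2.25 rpm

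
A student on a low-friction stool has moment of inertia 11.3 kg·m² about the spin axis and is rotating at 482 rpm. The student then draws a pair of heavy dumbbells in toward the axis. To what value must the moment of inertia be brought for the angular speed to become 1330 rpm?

Angular momentum about the spin axis is conserved since the torque about it is zero.
I₂ = I₁ω₁ / ω₂ = (11.3)(482) / (1330) = 4.095 kg·m².

I₂ ≈ 4.10 kg·m²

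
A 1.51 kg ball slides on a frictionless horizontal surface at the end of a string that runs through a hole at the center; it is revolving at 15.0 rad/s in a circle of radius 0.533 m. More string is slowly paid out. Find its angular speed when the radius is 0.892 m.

No torque about the axis ⇒ m r₁² ω₁ = m r₂² ω₂.
ω₂ = ω₁ (r₁/r₂)² = (15.0)(0.533/0.892)² = 5.356 rad/s.

ω₂ ≈ 5.36 rad/s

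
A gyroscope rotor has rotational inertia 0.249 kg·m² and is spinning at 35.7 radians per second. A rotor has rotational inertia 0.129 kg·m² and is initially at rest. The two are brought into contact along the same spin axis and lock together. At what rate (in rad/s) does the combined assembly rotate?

No external torque acts about the common axis, so total angular momentum is conserved.
Taking A's sense as positive: L = (0.2490)(35.7) = 8.889 kg·m²·rad/s.
Combined I = 0.2490 + 0.1290 = 0.3780 kg·m².
ω_f = L / I = 8.889 / 0.3780 = 23.52 rad/s.

|ω_f| ≈ 23.5 rad/s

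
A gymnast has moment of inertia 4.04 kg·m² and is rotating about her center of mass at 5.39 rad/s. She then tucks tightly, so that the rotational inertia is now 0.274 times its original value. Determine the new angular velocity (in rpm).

Angular momentum about the spin axis is conserved since the torque about it is zero.
I₂ = 0.274 × 4.04 = 1.107 kg·m².
ω₂ = I₁ω₁ / I₂ = (4.040)(5.39 rad/s) / (1.107) = 19.67 rad/s = 187.8 rpm.

ω₂ ≈ 188 rpm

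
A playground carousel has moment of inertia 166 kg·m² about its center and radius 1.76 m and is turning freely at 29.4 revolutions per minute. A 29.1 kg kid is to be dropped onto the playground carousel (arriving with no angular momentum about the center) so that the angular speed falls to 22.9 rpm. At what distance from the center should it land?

No external torque acts about the center; L_before = L_after.
I_p ω_i = (I_p + m r²) ω_f ⇒ m r² = I_p(ω_i/ω_f − 1) = 166.0(29.4/22.9 − 1) = 47.12 kg·m².
r = √(47.12/29.1) = 1.272 m.

r ≈ 1.27 m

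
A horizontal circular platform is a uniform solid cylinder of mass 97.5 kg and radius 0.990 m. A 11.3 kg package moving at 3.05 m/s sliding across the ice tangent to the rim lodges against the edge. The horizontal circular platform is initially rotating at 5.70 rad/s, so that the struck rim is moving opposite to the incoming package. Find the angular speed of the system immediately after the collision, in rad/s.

The axle reaction passes through the central axle and exerts no torque about it; angular momentum about the central axle is conserved through the impact.
I_p = ½(97.5)(0.990)² = 47.78 kg·m². Taking the sense of the package's angular momentum as positive, L_{package} = m v R = (11.3)(3.05)(0.990) = 34.12 kg·m²/s.
L_i = −I_p ω_p + m v R = −(47.78)(5.70) + 34.12 = -238.2 kg·m²/s.
After sticking, I_f = I_p + m R² = 47.78 + (11.3)(0.990)² = 58.86 kg·m².
ω_f = L_i / I_f = -238.2 / 58.86 = -4.048 rad/s.

|ω_f| ≈ 4.05 rad/s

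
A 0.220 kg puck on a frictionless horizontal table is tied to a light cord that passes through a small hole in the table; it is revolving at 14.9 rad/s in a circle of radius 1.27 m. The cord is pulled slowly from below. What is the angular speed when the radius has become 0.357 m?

ω₂ ≈ 189 rad/s

No torque about the axis ⇒ m r₁² ω₁ = m r₂² ω₂.
ω₂ = ω₁ (r₁/r₂)² = (14.9)(1.27/0.357)² = 188.6 rad/s.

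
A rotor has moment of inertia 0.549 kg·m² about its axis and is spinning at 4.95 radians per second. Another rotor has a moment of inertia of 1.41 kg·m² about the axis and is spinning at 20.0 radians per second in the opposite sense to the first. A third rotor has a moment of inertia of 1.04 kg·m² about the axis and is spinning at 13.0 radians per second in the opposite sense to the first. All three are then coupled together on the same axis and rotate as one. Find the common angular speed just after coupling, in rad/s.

|ω_f| ≈ 13.0 rad/s

The coupling torques are internal; angular momentum about the shared axis is conserved.
Taking A's sense as positive: L = (0.5490)(4.95) − (1.410)(20.0) − (1.040)(13.0) = -39.00 kg·m²·rad/s.
Combined I = 0.5490 + 1.410 + 1.040 = 2.999 kg·m².
ω_f = L / I = -39.00 / 2.999 = -13.01 rad/s.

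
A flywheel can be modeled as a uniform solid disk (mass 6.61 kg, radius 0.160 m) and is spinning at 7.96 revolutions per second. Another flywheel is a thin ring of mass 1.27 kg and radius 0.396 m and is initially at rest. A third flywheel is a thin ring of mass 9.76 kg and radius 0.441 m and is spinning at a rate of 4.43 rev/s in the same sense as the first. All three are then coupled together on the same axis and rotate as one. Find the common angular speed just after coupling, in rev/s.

|ω_f| ≈ 4.16 rev/s

The coupling torques are internal; angular momentum about the shared axis is conserved.
Moments of inertia: I_A = ½(6.61)(0.160)² = 0.08461 kg·m²; I_B = (1.27)(0.396)² = 0.1992 kg·m²; I_C = (9.76)(0.441)² = 1.898 kg·m².
Taking A's sense as positive: L = (0.08461)(7.96) + (1.898)(4.43) = 9.082 kg·m²·rev/s.
Combined I = 0.08461 + 0.1992 + 1.898 = 2.182 kg·m².
ω_f = L / I = 9.082 / 2.182 = 4.163 rev/s.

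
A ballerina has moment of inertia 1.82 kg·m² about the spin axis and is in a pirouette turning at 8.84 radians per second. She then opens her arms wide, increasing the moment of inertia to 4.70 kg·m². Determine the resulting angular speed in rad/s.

With no external torque about the axis, L is conserved: I₁ω₁ = I₂ω₂.
ω₂ = I₁ω₁ / I₂ = (1.820)(8.84 rad/s) / (4.700) = 3.423 rad/s.

ω₂ ≈ 3.42 rad/s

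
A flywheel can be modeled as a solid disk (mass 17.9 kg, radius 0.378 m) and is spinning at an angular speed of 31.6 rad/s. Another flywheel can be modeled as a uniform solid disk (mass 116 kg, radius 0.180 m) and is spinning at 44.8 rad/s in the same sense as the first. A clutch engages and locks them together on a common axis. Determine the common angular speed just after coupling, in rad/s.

|ω_f| ≈ 39.5 rad/s

No external torque acts about the common axis, so total angular momentum is conserved.
Moments of inertia: I_A = ½(17.9)(0.378)² = 1.279 kg·m²; I_B = ½(116)(0.180)² = 1.879 kg·m².
Taking A's sense as positive: L = (1.279)(31.6) + (1.879)(44.8) = 124.6 kg·m²·rad/s.
Combined I = 1.279 + 1.879 = 3.158 kg·m².
ω_f = L / I = 124.6 / 3.158 = 39.45 rad/s.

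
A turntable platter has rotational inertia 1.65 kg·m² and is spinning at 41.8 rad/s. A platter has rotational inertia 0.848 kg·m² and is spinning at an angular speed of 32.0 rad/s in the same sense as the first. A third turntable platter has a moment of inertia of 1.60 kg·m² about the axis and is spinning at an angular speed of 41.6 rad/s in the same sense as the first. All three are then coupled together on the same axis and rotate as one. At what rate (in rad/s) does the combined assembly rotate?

The coupling torques are internal; angular momentum about the shared axis is conserved.
Taking A's sense as positive: L = (1.650)(41.8) + (0.8480)(32.0) + (1.600)(41.6) = 162.7 kg·m²·rad/s.
Combined I = 1.650 + 0.8480 + 1.600 = 4.098 kg·m².
ω_f = L / I = 162.7 / 4.098 = 39.69 rad/s.

|ω_f| ≈ 39.7 rad/s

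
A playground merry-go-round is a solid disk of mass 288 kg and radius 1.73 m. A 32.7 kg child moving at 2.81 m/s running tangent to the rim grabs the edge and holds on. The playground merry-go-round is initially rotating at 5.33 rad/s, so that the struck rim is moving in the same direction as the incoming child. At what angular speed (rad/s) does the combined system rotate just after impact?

The axle reaction passes through the axle and exerts no torque about it; angular momentum about the axle is conserved through the impact.
I_p = ½(288)(1.73)² = 431.0 kg·m². Taking the sense of the child's angular momentum as positive, L_{child} = m v R = (32.7)(2.81)(1.73) = 159.0 kg·m²/s.
L_i = +I_p ω_p + m v R = +(431.0)(5.33) + 159.0 = 2456 kg·m²/s.
After sticking, I_f = I_p + m R² = 431.0 + (32.7)(1.73)² = 528.8 kg·m².
ω_f = L_i / I_f = 2456 / 528.8 = 4.644 rad/s.

|ω_f| ≈ 4.64 rad/s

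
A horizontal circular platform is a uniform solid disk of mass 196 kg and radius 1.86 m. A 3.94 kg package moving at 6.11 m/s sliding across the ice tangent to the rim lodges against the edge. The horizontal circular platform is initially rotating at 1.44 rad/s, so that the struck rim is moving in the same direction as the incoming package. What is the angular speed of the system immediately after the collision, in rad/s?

|ω_f| ≈ 1.51 rad/s

The axle reaction passes through the central axle and exerts no torque about it; angular momentum about the central axle is conserved through the impact.
I_p = ½(196)(1.86)² = 339.0 kg·m². Taking the sense of the package's angular momentum as positive, L_{package} = m v R = (3.94)(6.11)(1.86) = 44.78 kg·m²/s.
L_i = +I_p ω_p + m v R = +(339.0)(1.44) + 44.78 = 533.0 kg·m²/s.
After sticking, I_f = I_p + m R² = 339.0 + (3.94)(1.86)² = 352.7 kg·m².
ω_f = L_i / I_f = 533.0 / 352.7 = 1.511 rad/s.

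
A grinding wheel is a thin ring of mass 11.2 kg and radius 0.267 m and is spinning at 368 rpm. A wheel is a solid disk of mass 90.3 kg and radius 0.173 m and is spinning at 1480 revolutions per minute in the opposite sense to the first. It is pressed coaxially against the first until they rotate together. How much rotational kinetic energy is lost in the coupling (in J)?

No external torque acts about the common axis, so total angular momentum is conserved.
Moments of inertia: I_A = (11.2)(0.267)² = 0.7984 kg·m²; I_B = ½(90.3)(0.173)² = 1.351 kg·m².
Taking A's sense as positive: L = (0.7984)(368) − (1.351)(1480) = -1706 kg·m²·rpm.
Combined I = 0.7984 + 1.351 = 2.150 kg·m².
ω_f = L / I = -1706 / 2.150 = -793.6 rpm.
KE_i = ½ΣIω² = 16820 J; KE_f = ½(2.150)(83.11)² = 7424 J.

ΔKE lost ≈ 9400 J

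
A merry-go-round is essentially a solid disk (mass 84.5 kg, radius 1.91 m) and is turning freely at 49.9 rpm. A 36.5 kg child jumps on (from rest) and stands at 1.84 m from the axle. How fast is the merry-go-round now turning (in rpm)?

ω_f ≈ 27.7 rpm

The added mass arrives with no angular momentum about the axle, and any external torque about the axle is negligible, so the system's angular momentum is conserved.
I_p = ½(84.5)(1.91)² = 154.1 kg·m².
Added inertia Σmr² = (36.5)(1.84)² = 123.6 kg·m²; I_f = 154.1 + 123.6 = 277.7 kg·m².
ω_f = I_p ω_i / I_f = (154.1)(49.9) / 277.7 = 27.70 rpm.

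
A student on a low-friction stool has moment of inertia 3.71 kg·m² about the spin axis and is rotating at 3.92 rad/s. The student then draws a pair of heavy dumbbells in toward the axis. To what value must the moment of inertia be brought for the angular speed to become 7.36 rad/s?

I₂ ≈ 1.98 kg·m²

No external torque acts about the spin axis, so angular momentum is conserved.
I₂ = I₁ω₁ / ω₂ = (3.71)(3.92) / (7.36) = 1.976 kg·m².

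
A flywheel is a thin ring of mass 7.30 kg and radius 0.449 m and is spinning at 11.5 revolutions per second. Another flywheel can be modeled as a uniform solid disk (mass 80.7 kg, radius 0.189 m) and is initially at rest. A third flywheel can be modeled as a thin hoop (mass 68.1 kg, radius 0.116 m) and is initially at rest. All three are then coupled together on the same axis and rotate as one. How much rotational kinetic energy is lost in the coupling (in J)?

No external torque acts about the common axis, so total angular momentum is conserved.
Moments of inertia: I_A = (7.30)(0.449)² = 1.472 kg·m²; I_B = ½(80.7)(0.189)² = 1.441 kg·m²; I_C = (68.1)(0.116)² = 0.9164 kg·m².
Taking A's sense as positive: L = (1.472)(11.5) = 16.92 kg·m²·rev/s.
Combined I = 1.472 + 1.441 + 0.9164 = 3.829 kg·m².
ω_f = L / I = 16.92 / 3.829 = 4.420 rev/s.
KE_i = ½ΣIω² = 3842 J; KE_f = ½(3.829)(27.77)² = 1476 J.

ΔKE lost ≈ 2370 J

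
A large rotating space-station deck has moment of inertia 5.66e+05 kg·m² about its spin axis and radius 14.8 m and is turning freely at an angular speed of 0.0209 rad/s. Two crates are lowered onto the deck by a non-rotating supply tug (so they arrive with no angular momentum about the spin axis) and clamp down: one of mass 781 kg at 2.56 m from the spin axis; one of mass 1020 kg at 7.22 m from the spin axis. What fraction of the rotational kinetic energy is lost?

The added mass arrives with no angular momentum about the spin axis, and any external torque about the spin axis is negligible, so the system's angular momentum is conserved.
Added inertia Σmr² = (781)(2.56)² + (1020)(7.22)² = 58290 kg·m²; I_f = 5.660e+05 + 58290 = 6.243e+05 kg·m².
ω_f = I_p ω_i / I_f = (5.660e+05)(0.0209) / 6.243e+05 = 0.01895 rad/s.
KE_i = ½(5.660e+05)(0.02090 rad/s)² = 123.6 J; KE_f = ½(6.243e+05)(0.01895)² = 112.1 J.
Fraction lost = 0.09337.

fraction ≈ 0.0934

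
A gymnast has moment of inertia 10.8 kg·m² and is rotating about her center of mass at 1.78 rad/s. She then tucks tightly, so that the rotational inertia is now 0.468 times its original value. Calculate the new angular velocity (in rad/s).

ω₂ ≈ 3.80 rad/s

With no external torque about the axis, L is conserved: I₁ω₁ = I₂ω₂.
I₂ = 0.468 × 10.8 = 5.054 kg·m².
ω₂ = I₁ω₁ / I₂ = (10.80)(1.78 rad/s) / (5.054) = 3.803 rad/s.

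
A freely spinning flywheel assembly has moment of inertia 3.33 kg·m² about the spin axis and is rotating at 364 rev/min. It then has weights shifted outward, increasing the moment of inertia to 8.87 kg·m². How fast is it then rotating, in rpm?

With no external torque about the axis, L is conserved: I₁ω₁ = I₂ω₂.
ω₂ = I₁ω₁ / I₂ = (3.330)(364 rpm) / (8.870) = 136.7 rpm.

ω₂ ≈ 137 rpm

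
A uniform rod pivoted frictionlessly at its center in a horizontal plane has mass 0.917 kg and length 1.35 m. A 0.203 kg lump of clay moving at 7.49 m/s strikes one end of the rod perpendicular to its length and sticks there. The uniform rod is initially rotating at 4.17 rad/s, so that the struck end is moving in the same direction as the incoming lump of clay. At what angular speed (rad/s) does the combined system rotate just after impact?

The axle reaction passes through the pivot and exerts no torque about it; angular momentum about the pivot is conserved through the impact.
I_p = (1/12)(0.917)(1.35)² = 0.1393 kg·m². Taking the sense of the lump of clay's angular momentum as positive, L_{lump} = m v R = (0.203)(7.49)(1.35/2) = 1.026 kg·m²/s.
L_i = +I_p ω_p + m v R = +(0.1393)(4.17) + 1.026 = 1.607 kg·m²/s.
After sticking, I_f = I_p + m R² = 0.1393 + (0.203)(1.35/2)² = 0.2318 kg·m².
ω_f = L_i / I_f = 1.607 / 0.2318 = 6.934 rad/s.

|ω_f| ≈ 6.93 rad/s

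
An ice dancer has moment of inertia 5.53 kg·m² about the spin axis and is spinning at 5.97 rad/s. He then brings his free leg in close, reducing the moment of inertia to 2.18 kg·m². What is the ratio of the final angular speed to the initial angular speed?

With no external torque about the axis, L is conserved: I₁ω₁ = I₂ω₂.
ω₂/ω₁ = I₁/I₂ = 5.530 / 2.180 = 2.537.

ω₂/ω₁ ≈ 2.54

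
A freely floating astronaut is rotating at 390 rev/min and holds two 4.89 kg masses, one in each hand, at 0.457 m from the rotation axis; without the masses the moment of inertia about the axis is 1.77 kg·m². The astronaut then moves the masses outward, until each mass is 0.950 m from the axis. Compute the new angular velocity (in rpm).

No external torque acts about the spin axis, so angular momentum is conserved.
I₁ = 1.77 + 2(4.89)(0.457)² = 3.813 kg·m²; I₂ = 1.77 + 2(4.89)(0.950)² = 10.60 kg·m².
ω₂ = I₁ω₁ / I₂ = (3.813)(390 rpm) / (10.60) = 140.3 rpm.

ω₂ ≈ 140 rpm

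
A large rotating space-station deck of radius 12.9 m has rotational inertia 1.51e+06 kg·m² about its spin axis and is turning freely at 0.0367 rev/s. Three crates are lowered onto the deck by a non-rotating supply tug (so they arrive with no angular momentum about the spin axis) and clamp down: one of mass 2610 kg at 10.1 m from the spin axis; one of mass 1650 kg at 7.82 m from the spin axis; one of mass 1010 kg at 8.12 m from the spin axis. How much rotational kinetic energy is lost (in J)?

The added mass arrives with no angular momentum about the spin axis, and any external torque about the spin axis is negligible, so the system's angular momentum is conserved.
Added inertia Σmr² = (2610)(10.1)² + (1650)(7.82)² + (1010)(8.12)² = 4.337e+05 kg·m²; I_f = 1.510e+06 + 4.337e+05 = 1.944e+06 kg·m².
ω_f = I_p ω_i / I_f = (1.510e+06)(0.0367) / 1.944e+06 = 0.02851 rev/s.
KE_i = ½(1.510e+06)(0.2306 rad/s)² = 40150 J; KE_f = ½(1.944e+06)(0.1791)² = 31190 J.

energy lost ≈ 8960 J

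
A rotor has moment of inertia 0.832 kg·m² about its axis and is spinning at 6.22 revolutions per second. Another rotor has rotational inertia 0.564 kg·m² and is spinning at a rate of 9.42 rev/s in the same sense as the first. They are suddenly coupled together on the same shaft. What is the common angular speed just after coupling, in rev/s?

The coupling torques are internal; angular momentum about the shared axis is conserved.
Taking A's sense as positive: L = (0.8320)(6.22) + (0.5640)(9.42) = 10.49 kg·m²·rev/s.
Combined I = 0.8320 + 0.5640 = 1.396 kg·m².
ω_f = L / I = 10.49 / 1.396 = 7.513 rev/s.

|ω_f| ≈ 7.51 rev/s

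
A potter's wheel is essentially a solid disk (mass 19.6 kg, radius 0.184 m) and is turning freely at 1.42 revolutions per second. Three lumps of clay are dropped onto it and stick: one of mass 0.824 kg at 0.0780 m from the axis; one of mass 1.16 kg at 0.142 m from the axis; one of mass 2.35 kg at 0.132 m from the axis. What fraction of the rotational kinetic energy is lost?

fraction ≈ 0.173

No external torque acts about the axis; L_before = L_after.
I_p = ½(19.6)(0.184)² = 0.3318 kg·m².
Added inertia Σmr² = (0.824)(0.0780)² + (1.16)(0.142)² + (2.35)(0.132)² = 0.06935 kg·m²; I_f = 0.3318 + 0.06935 = 0.4011 kg·m².
ω_f = I_p ω_i / I_f = (0.3318)(1.42) / 0.4011 = 1.175 rev/s.
KE_i = ½(0.3318)(8.922 rad/s)² = 13.21 J; KE_f = ½(0.4011)(7.380)² = 10.92 J.
Fraction lost = 0.1729.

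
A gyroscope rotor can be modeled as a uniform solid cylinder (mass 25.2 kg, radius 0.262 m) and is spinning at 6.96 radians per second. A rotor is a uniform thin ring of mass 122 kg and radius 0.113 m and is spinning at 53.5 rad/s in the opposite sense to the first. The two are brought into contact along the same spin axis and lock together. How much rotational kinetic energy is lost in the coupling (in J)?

The coupling torques are internal; angular momentum about the shared axis is conserved.
Moments of inertia: I_A = ½(25.2)(0.262)² = 0.8649 kg·m²; I_B = (122)(0.113)² = 1.558 kg·m².
Taking A's sense as positive: L = (0.8649)(6.96) − (1.558)(53.5) = -77.32 kg·m²·rad/s.
Combined I = 0.8649 + 1.558 = 2.423 kg·m².
ω_f = L / I = -77.32 / 2.423 = -31.92 rad/s.
KE_i = ½ΣIω² = 2250 J; KE_f = ½(2.423)(31.92)² = 1234 J.

ΔKE lost ≈ 1020 J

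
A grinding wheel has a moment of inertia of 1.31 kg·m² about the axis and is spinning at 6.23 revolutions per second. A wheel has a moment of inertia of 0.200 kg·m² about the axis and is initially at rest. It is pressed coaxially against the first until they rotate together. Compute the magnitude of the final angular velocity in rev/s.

No external torque acts about the common axis, so total angular momentum is conserved.
Taking A's sense as positive: L = (1.310)(6.23) = 8.161 kg·m²·rev/s.
Combined I = 1.310 + 0.2000 = 1.510 kg·m².
ω_f = L / I = 8.161 / 1.510 = 5.405 rev/s.

|ω_f| ≈ 5.40 rev/s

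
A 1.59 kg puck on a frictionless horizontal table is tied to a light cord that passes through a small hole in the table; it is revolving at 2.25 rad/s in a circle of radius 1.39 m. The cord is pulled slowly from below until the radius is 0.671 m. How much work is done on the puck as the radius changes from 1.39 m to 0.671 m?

No torque about the axis ⇒ m r₁² ω₁ = m r₂² ω₂.
ω₂ = ω₁ (r₁/r₂)² = (2.25)(1.39/0.671)² = 9.655 rad/s.
W = ΔKE = ½m(v₂² − v₁²) = 25.59 J.

W ≈ 25.6 J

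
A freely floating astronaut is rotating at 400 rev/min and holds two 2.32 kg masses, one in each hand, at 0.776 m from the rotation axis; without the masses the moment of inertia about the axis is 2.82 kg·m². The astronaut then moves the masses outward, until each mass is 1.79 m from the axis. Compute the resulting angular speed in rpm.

ω₂ ≈ 127 rpm

With no external torque about the axis, L is conserved: I₁ω₁ = I₂ω₂.
I₁ = 2.82 + 2(2.32)(0.776)² = 5.614 kg·m²; I₂ = 2.82 + 2(2.32)(1.79)² = 17.69 kg·m².
ω₂ = I₁ω₁ / I₂ = (5.614)(400 rpm) / (17.69) = 127.0 rpm.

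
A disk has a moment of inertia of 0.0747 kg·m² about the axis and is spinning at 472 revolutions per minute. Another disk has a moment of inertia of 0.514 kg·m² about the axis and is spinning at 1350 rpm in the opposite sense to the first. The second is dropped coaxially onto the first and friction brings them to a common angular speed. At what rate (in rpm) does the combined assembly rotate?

The coupling torques are internal; angular momentum about the shared axis is conserved.
Taking A's sense as positive: L = (0.07470)(472) − (0.5140)(1350) = -658.6 kg·m²·rpm.
Combined I = 0.07470 + 0.5140 = 0.5887 kg·m².
ω_f = L / I = -658.6 / 0.5887 = -1119 rpm.

|ω_f| ≈ 1120 rpm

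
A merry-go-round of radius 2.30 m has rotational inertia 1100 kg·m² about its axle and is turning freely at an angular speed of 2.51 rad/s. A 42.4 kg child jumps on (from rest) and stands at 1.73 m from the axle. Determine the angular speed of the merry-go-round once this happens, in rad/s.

No external torque acts about the axle; L_before = L_after.
Added inertia Σmr² = (42.4)(1.73)² = 126.9 kg·m²; I_f = 1100 + 126.9 = 1227 kg·m².
ω_f = I_p ω_i / I_f = (1100)(2.51) / 1227 = 2.250 rad/s.

ω_f ≈ 2.25 rad/s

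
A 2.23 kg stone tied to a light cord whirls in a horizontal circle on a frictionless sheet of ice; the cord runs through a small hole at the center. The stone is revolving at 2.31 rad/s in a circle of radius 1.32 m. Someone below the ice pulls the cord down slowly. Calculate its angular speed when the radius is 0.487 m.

No torque about the axis ⇒ m r₁² ω₁ = m r₂² ω₂.
ω₂ = ω₁ (r₁/r₂)² = (2.31)(1.32/0.487)² = 16.97 rad/s.

ω₂ ≈ 17.0 rad/s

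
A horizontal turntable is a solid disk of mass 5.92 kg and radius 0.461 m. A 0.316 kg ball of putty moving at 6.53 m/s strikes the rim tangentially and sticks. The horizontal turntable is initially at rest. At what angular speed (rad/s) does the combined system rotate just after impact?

|ω_f| ≈ 1.37 rad/s

About the axle the impulsive forces during the collision are internal, so angular momentum about that axis is conserved.
I_p = ½(5.92)(0.461)² = 0.6291 kg·m². Taking the sense of the ball of putty's angular momentum as positive, L_{ball} = m v R = (0.316)(6.53)(0.461) = 0.9513 kg·m²/s.
L_i = 0 + 0.9513 = 0.9513 kg·m²/s.
After sticking, I_f = I_p + m R² = 0.6291 + (0.316)(0.461)² = 0.6962 kg·m².
ω_f = L_i / I_f = 0.9513 / 0.6962 = 1.366 rad/s.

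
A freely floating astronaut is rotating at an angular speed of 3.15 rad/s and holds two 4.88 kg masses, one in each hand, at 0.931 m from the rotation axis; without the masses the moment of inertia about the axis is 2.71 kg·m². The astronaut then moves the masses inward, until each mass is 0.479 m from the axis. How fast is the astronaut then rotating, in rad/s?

ω₂ ≈ 7.11 rad/s

With no external torque about the axis, L is conserved: I₁ω₁ = I₂ω₂.
I₁ = 2.71 + 2(4.88)(0.931)² = 11.17 kg·m²; I₂ = 2.71 + 2(4.88)(0.479)² = 4.949 kg·m².
ω₂ = I₁ω₁ / I₂ = (11.17)(3.15 rad/s) / (4.949) = 7.109 rad/s.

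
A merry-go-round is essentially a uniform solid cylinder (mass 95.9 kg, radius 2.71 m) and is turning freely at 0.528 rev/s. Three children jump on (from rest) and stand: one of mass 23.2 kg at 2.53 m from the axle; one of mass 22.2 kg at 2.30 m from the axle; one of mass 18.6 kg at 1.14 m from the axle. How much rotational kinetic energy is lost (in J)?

No external torque acts about the axle; L_before = L_after.
I_p = ½(95.9)(2.71)² = 352.1 kg·m².
Added inertia Σmr² = (23.2)(2.53)² + (22.2)(2.30)² + (18.6)(1.14)² = 290.1 kg·m²; I_f = 352.1 + 290.1 = 642.3 kg·m².
ω_f = I_p ω_i / I_f = (352.1)(0.528) / 642.3 = 0.2895 rev/s.
KE_i = ½(352.1)(3.318 rad/s)² = 1938 J; KE_f = ½(642.3)(1.819)² = 1063 J.

energy lost ≈ 875 J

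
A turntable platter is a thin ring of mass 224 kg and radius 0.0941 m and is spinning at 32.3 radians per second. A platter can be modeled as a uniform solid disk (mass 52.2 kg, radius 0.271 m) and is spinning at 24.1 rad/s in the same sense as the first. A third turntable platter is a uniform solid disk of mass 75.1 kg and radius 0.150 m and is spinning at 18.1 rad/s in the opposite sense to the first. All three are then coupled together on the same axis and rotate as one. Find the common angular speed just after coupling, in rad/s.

No external torque acts about the common axis, so total angular momentum is conserved.
Moments of inertia: I_A = (224)(0.0941)² = 1.983 kg·m²; I_B = ½(52.2)(0.271)² = 1.917 kg·m²; I_C = ½(75.1)(0.150)² = 0.8449 kg·m².
Taking A's sense as positive: L = (1.983)(32.3) + (1.917)(24.1) − (0.8449)(18.1) = 94.97 kg·m²·rad/s.
Combined I = 1.983 + 1.917 + 0.8449 = 4.745 kg·m².
ω_f = L / I = 94.97 / 4.745 = 20.01 rad/s.

|ω_f| ≈ 20.0 rad/s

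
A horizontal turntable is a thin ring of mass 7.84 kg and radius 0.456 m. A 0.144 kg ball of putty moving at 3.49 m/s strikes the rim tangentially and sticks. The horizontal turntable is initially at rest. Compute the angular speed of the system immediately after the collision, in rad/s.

|ω_f| ≈ 0.138 rad/s

The axle reaction passes through the axle and exerts no torque about it; angular momentum about the axle is conserved through the impact.
I_p = (7.84)(0.456)² = 1.630 kg·m². Taking the sense of the ball of putty's angular momentum as positive, L_{ball} = m v R = (0.144)(3.49)(0.456) = 0.2292 kg·m²/s.
L_i = 0 + 0.2292 = 0.2292 kg·m²/s.
After sticking, I_f = I_p + m R² = 1.630 + (0.144)(0.456)² = 1.660 kg·m².
ω_f = L_i / I_f = 0.2292 / 1.660 = 0.1380 rad/s.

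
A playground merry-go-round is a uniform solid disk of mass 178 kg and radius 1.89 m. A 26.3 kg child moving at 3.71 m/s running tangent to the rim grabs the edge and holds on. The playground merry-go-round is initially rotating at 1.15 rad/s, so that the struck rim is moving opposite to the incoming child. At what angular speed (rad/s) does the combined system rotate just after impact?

About the axle the impulsive forces during the collision are internal, so angular momentum about that axis is conserved.
I_p = ½(178)(1.89)² = 317.9 kg·m². Taking the sense of the child's angular momentum as positive, L_{child} = m v R = (26.3)(3.71)(1.89) = 184.4 kg·m²/s.
L_i = −I_p ω_p + m v R = −(317.9)(1.15) + 184.4 = -181.2 kg·m²/s.
After sticking, I_f = I_p + m R² = 317.9 + (26.3)(1.89)² = 411.9 kg·m².
ω_f = L_i / I_f = -181.2 / 411.9 = -0.4399 rad/s.

|ω_f| ≈ 0.440 rad/s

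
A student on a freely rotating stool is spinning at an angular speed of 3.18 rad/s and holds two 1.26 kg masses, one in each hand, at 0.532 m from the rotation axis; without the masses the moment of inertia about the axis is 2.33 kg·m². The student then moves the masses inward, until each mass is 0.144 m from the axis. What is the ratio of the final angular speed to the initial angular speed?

With no external torque about the axis, L is conserved: I₁ω₁ = I₂ω₂.
I₁ = 2.33 + 2(1.26)(0.532)² = 3.043 kg·m²; I₂ = 2.33 + 2(1.26)(0.144)² = 2.382 kg·m².
ω₂/ω₁ = I₁/I₂ = 3.043 / 2.382 = 1.277.

ω₂/ω₁ ≈ 1.28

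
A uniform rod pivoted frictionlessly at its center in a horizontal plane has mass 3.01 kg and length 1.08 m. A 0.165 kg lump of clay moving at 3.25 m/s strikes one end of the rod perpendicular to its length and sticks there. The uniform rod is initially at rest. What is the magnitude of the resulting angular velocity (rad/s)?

The axle reaction passes through the pivot and exerts no torque about it; angular momentum about the pivot is conserved through the impact.
I_p = (1/12)(3.01)(1.08)² = 0.2926 kg·m². Taking the sense of the lump of clay's angular momentum as positive, L_{lump} = m v R = (0.165)(3.25)(1.08/2) = 0.2896 kg·m²/s.
L_i = 0 + 0.2896 = 0.2896 kg·m²/s.
After sticking, I_f = I_p + m R² = 0.2926 + (0.165)(1.08/2)² = 0.3407 kg·m².
ω_f = L_i / I_f = 0.2896 / 0.3407 = 0.8500 rad/s.

|ω_f| ≈ 0.850 rad/s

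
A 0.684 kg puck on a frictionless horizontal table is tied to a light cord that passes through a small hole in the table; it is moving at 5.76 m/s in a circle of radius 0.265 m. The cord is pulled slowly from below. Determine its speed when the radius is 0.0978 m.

Central (radial) force ⇒ zero torque about the center ⇒ m v r is constant.
v₂ = v₁ r₁ / r₂ = (5.76)(0.265) / (0.0978) = 15.61 m/s.

v₂ ≈ 15.6 m/s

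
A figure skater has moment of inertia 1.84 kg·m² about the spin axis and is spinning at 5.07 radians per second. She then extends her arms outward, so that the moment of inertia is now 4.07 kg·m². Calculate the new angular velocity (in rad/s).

ω₂ ≈ 2.29 rad/s

With no external torque about the axis, L is conserved: I₁ω₁ = I₂ω₂.
ω₂ = I₁ω₁ / I₂ = (1.840)(5.07 rad/s) / (4.070) = 2.292 rad/s.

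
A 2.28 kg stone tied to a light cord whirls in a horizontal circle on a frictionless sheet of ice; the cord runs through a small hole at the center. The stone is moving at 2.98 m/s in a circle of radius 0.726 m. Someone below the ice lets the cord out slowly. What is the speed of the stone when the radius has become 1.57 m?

Central (radial) force ⇒ zero torque about the center ⇒ m v r is constant.
v₂ = v₁ r₁ / r₂ = (2.98)(0.726) / (1.57) = 1.378 m/s.

v₂ ≈ 1.38 m/s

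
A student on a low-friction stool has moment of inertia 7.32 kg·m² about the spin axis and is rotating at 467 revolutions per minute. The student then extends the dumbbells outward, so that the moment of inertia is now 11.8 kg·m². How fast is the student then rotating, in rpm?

ω₂ ≈ 290 rpm

No external torque acts about the spin axis, so angular momentum is conserved.
ω₂ = I₁ω₁ / I₂ = (7.320)(467 rpm) / (11.80) = 289.7 rpm.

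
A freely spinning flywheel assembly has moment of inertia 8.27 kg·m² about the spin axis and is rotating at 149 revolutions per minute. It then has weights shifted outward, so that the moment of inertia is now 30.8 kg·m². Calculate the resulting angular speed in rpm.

With no external torque about the axis, L is conserved: I₁ω₁ = I₂ω₂.
ω₂ = I₁ω₁ / I₂ = (8.270)(149 rpm) / (30.80) = 40.01 rpm.

ω₂ ≈ 40.0 rpm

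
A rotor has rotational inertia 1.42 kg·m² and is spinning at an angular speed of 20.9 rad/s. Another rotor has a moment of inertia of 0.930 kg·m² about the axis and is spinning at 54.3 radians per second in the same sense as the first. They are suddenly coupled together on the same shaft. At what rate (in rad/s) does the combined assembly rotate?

|ω_f| ≈ 34.1 rad/s

No external torque acts about the common axis, so total angular momentum is conserved.
Taking A's sense as positive: L = (1.420)(20.9) + (0.9300)(54.3) = 80.18 kg·m²·rad/s.
Combined I = 1.420 + 0.9300 = 2.350 kg·m².
ω_f = L / I = 80.18 / 2.350 = 34.12 rad/s.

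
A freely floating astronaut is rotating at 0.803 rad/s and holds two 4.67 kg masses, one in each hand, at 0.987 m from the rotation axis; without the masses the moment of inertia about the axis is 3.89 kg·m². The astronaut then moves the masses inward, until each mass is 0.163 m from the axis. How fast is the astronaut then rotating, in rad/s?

ω₂ ≈ 2.52 rad/s

No external torque acts about the spin axis, so angular momentum is conserved.
I₁ = 3.89 + 2(4.67)(0.987)² = 12.99 kg·m²; I₂ = 3.89 + 2(4.67)(0.163)² = 4.138 kg·m².
ω₂ = I₁ω₁ / I₂ = (12.99)(0.803 rad/s) / (4.138) = 2.520 rad/s.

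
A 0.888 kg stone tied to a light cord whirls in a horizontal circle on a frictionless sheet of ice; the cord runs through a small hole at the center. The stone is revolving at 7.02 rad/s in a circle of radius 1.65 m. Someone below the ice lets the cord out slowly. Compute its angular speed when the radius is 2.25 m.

The constraining force is radial, so m r² ω about the center is conserved.
ω₂ = ω₁ (r₁/r₂)² = (7.02)(1.65/2.25)² = 3.775 rad/s.

ω₂ ≈ 3.78 rad/s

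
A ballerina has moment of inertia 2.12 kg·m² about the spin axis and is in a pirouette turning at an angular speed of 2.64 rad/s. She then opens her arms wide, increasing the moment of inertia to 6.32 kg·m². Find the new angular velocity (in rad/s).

Angular momentum about the spin axis is conserved since the torque about it is zero.
ω₂ = I₁ω₁ / I₂ = (2.120)(2.64 rad/s) / (6.320) = 0.8856 rad/s.

ω₂ ≈ 0.886 rad/s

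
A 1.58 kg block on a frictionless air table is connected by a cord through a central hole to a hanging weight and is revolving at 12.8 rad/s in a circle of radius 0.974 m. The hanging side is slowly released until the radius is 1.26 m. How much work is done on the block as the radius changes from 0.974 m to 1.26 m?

The constraining force is radial, so m r² ω about the center is conserved.
ω₂ = ω₁ (r₁/r₂)² = (12.8)(0.974/1.26)² = 7.649 rad/s.
W = ΔKE = ½m(v₂² − v₁²) = -49.42 J.

W ≈ -49.4 J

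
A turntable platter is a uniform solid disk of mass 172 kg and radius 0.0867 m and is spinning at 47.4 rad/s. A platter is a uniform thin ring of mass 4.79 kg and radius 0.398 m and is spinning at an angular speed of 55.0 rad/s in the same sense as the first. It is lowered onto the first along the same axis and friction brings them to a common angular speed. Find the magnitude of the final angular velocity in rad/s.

|ω_f| ≈ 51.5 rad/s

The coupling torques are internal; angular momentum about the shared axis is conserved.
Moments of inertia: I_A = ½(172)(0.0867)² = 0.6465 kg·m²; I_B = (4.79)(0.398)² = 0.7588 kg·m².
Taking A's sense as positive: L = (0.6465)(47.4) + (0.7588)(55.0) = 72.37 kg·m²·rad/s.
Combined I = 0.6465 + 0.7588 = 1.405 kg·m².
ω_f = L / I = 72.37 / 1.405 = 51.50 rad/s.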